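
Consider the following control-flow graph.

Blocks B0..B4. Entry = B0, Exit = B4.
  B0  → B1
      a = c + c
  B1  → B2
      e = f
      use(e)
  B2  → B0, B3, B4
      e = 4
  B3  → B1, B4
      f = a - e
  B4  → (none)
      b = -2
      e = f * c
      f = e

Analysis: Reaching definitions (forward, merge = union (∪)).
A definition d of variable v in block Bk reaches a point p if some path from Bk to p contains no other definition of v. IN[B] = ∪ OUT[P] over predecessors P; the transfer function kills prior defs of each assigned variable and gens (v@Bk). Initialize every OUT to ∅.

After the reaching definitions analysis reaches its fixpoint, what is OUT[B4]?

Answer: {a@B0, b@B4, e@B4, f@B4}

Working:
Converged values:
  B0: | IN={a@B0, e@B2, f@B3} | OUT={a@B0, e@B2, f@B3}
  B1: | IN={a@B0, e@B2, f@B3} | OUT={a@B0, e@B1, f@B3}
  B2: | IN={a@B0, e@B1, f@B3} | OUT={a@B0, e@B2, f@B3}
  B3: | IN={a@B0, e@B2, f@B3} | OUT={a@B0, e@B2, f@B3}
  B4: | IN={a@B0, e@B2, f@B3} | OUT={a@B0, b@B4, e@B4, f@B4}

Merge at B4: IN[B4] = OUT[B2] ⊔ OUT[B3] = {a@B0, e@B2, f@B3}
Applying B4's transfer function to that IN value gives OUT[B4] (row B4 above).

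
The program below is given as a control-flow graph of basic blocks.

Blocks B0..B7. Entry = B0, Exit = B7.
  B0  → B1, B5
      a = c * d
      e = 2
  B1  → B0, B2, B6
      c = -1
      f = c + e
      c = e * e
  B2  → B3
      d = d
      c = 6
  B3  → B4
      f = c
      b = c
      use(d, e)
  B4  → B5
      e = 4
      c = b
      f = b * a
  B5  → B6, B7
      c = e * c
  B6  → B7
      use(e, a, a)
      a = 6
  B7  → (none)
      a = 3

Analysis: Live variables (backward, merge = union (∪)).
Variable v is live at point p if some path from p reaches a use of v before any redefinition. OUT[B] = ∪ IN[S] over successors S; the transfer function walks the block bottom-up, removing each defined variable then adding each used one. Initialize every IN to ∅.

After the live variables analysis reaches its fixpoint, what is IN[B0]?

Converged values:
  B0:   IN={c, d}   OUT={a, c, d, e}
  B1:   IN={a, d, e}   OUT={a, c, d, e}
  B2:   IN={a, d, e}   OUT={a, c, d, e}
  B3:   IN={a, c, d, e}   OUT={a, b}
  B4:   IN={a, b}   OUT={a, c, e}
  B5:   IN={a, c, e}   OUT={a, e}
  B6:   IN={a, e}   OUT={}
  B7:   IN={}   OUT={}

Merge at B0: OUT[B0] = IN[B1] ⊔ IN[B5] = {a, c, d, e}
Applying B0's transfer function to that OUT value gives IN[B0] (row B0 above).

Answer: {c, d}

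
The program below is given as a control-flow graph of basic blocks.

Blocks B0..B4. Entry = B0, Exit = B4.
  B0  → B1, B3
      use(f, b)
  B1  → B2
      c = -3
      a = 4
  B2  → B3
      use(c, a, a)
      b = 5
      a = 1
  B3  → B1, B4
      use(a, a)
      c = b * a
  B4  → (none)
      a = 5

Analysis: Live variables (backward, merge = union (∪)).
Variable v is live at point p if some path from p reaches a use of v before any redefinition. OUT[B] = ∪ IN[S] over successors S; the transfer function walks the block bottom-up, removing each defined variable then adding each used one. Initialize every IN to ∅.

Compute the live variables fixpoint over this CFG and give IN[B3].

Per-block solution:
  B0:   IN={a, b, f}   OUT={a, b}
  B1:   IN={}   OUT={a, c}
  B2:   IN={a, c}   OUT={a, b}
  B3:   IN={a, b}   OUT={}
  B4:   IN={}   OUT={}

Merge at B3: OUT[B3] = IN[B1] ⊔ IN[B4] = {}
Applying B3's transfer function to that OUT value gives IN[B3] (row B3 above).

Answer: {a, b}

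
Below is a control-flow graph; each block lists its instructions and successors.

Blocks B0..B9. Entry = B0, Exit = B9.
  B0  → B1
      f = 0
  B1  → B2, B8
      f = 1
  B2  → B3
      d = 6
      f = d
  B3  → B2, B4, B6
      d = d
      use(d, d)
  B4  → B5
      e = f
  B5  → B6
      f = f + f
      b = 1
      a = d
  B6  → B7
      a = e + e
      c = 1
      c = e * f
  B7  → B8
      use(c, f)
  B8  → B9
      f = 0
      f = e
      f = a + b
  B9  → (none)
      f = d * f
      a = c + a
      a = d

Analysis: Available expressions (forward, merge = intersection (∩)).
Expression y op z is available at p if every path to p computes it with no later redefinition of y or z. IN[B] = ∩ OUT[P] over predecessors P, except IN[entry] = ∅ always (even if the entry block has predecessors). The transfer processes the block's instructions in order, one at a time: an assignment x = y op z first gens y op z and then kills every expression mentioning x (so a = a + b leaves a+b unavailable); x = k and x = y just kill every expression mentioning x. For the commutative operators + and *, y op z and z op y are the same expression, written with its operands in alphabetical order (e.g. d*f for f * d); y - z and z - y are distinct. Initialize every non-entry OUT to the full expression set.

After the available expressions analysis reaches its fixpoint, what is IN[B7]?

Answer: {e*f, e+e}

Derivation:
Per-block solution:
  B0:  IN={}  OUT={}
  B1:  IN={}  OUT={}
  B2:  IN={}  OUT={}
  B3:  IN={}  OUT={}
  B4:  IN={}  OUT={}
  B5:  IN={}  OUT={}
  B6:  IN={}  OUT={e*f, e+e}
  B7:  IN={e*f, e+e}  OUT={e*f, e+e}
  B8:  IN={}  OUT={a+b}
  B9:  IN={a+b}  OUT={}

Merge at B7: IN[B7] = OUT[B6] = {e*f, e+e}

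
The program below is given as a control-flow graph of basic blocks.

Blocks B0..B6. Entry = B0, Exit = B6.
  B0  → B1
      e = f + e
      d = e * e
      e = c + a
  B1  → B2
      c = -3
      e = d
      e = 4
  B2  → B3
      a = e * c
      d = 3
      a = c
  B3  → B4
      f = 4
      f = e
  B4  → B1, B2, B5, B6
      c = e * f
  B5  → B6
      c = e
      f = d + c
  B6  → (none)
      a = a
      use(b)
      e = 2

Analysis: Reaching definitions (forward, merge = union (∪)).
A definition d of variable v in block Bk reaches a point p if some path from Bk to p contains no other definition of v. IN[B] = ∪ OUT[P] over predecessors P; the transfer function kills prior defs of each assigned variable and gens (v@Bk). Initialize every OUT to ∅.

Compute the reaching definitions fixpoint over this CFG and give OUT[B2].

Converged values:
  B0: | IN={} | OUT={d@B0, e@B0}
  B1: | IN={a@B2, c@B4, d@B0, d@B2, e@B0, e@B1, f@B3} | OUT={a@B2, c@B1, d@B0, d@B2, e@B1, f@B3}
  B2: | IN={a@B2, c@B1, c@B4, d@B0, d@B2, e@B1, f@B3} | OUT={a@B2, c@B1, c@B4, d@B2, e@B1, f@B3}
  B3: | IN={a@B2, c@B1, c@B4, d@B2, e@B1, f@B3} | OUT={a@B2, c@B1, c@B4, d@B2, e@B1, f@B3}
  B4: | IN={a@B2, c@B1, c@B4, d@B2, e@B1, f@B3} | OUT={a@B2, c@B4, d@B2, e@B1, f@B3}
  B5: | IN={a@B2, c@B4, d@B2, e@B1, f@B3} | OUT={a@B2, c@B5, d@B2, e@B1, f@B5}
  B6: | IN={a@B2, c@B4, c@B5, d@B2, e@B1, f@B3, f@B5} | OUT={a@B6, c@B4, c@B5, d@B2, e@B6, f@B3, f@B5}

Merge at B2: IN[B2] = OUT[B1] ⊔ OUT[B4] = {a@B2, c@B1, c@B4, d@B0, d@B2, e@B1, f@B3}
Applying B2's transfer function to that IN value gives OUT[B2] (row B2 above).

Answer: {a@B2, c@B1, c@B4, d@B2, e@B1, f@B3}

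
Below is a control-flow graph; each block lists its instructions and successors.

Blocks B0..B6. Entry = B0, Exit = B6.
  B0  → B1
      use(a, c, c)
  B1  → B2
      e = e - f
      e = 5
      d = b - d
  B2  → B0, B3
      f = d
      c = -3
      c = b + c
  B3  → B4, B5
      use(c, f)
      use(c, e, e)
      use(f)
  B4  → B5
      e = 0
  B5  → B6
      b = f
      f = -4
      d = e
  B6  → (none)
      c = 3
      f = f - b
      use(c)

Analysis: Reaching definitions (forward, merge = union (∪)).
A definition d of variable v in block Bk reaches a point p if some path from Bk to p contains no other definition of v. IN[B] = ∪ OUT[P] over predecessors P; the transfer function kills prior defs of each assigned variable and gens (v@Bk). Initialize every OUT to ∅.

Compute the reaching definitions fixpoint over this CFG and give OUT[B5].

Answer: {b@B5, c@B2, d@B5, e@B1, e@B4, f@B5}

Trace:
Per-block solution:
  B0:  IN={c@B2, d@B1, e@B1, f@B2}  OUT={c@B2, d@B1, e@B1, f@B2}
  B1:  IN={c@B2, d@B1, e@B1, f@B2}  OUT={c@B2, d@B1, e@B1, f@B2}
  B2:  IN={c@B2, d@B1, e@B1, f@B2}  OUT={c@B2, d@B1, e@B1, f@B2}
  B3:  IN={c@B2, d@B1, e@B1, f@B2}  OUT={c@B2, d@B1, e@B1, f@B2}
  B4:  IN={c@B2, d@B1, e@B1, f@B2}  OUT={c@B2, d@B1, e@B4, f@B2}
  B5:  IN={c@B2, d@B1, e@B1, e@B4, f@B2}  OUT={b@B5, c@B2, d@B5, e@B1, e@B4, f@B5}
  B6:  IN={b@B5, c@B2, d@B5, e@B1, e@B4, f@B5}  OUT={b@B5, c@B6, d@B5, e@B1, e@B4, f@B6}

Merge at B5: IN[B5] = OUT[B3] ⊔ OUT[B4] = {c@B2, d@B1, e@B1, e@B4, f@B2}
Applying B5's transfer function to that IN value gives OUT[B5] (row B5 above).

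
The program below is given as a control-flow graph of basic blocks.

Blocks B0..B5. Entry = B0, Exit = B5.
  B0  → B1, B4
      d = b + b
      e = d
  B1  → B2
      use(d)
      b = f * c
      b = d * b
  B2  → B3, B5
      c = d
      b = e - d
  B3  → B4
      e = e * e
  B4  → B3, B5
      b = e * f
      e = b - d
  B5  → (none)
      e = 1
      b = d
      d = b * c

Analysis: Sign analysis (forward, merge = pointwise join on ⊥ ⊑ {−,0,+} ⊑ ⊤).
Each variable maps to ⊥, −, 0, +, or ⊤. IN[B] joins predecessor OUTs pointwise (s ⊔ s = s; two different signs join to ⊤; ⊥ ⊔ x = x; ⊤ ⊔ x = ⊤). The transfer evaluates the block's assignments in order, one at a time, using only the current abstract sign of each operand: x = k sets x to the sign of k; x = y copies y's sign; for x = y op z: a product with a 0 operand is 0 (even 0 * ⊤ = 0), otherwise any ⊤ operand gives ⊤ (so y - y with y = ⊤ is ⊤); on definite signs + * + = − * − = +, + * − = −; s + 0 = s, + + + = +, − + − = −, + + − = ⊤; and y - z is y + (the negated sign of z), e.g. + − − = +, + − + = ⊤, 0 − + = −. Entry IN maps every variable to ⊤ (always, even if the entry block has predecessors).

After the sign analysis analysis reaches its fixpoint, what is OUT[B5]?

Answer: {a: ⊤, b: ⊤, c: ⊤, d: ⊤, e: +, f: ⊤}

Working:
Fixpoint table:
  B0: | IN=(all ⊤) | OUT=(all ⊤)
  B1: | IN=(all ⊤) | OUT=(all ⊤)
  B2: | IN=(all ⊤) | OUT=(all ⊤)
  B3: | IN=(all ⊤) | OUT=(all ⊤)
  B4: | IN=(all ⊤) | OUT=(all ⊤)
  B5: | IN=(all ⊤) | OUT={e:+; rest ⊤}

Merge at B5: IN[B5] = OUT[B2] ⊔ OUT[B4] = {a: ⊤, b: ⊤, c: ⊤, d: ⊤, e: ⊤, f: ⊤}
Applying B5's transfer function to that IN value gives OUT[B5] (row B5 above).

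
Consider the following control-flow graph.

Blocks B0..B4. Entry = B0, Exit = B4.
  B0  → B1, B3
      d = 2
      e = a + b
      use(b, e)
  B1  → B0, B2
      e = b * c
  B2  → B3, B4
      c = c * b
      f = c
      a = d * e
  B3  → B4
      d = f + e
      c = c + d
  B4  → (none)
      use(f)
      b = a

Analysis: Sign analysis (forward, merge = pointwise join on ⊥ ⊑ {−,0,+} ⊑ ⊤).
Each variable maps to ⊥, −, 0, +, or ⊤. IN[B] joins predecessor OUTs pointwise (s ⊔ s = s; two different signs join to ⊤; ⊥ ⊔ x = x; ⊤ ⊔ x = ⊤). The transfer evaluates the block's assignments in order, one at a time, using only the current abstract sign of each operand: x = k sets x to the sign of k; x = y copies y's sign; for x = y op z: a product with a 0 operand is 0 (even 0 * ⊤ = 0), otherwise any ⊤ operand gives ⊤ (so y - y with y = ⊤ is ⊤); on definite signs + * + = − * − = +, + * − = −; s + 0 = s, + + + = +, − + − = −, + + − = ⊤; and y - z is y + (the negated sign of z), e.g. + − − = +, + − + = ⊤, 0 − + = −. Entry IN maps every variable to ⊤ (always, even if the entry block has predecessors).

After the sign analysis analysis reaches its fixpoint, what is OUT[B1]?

Answer: {a: ⊤, b: ⊤, c: ⊤, d: +, e: ⊤, f: ⊤}

Working:
Converged values:
  B0:   IN=(all ⊤)   OUT={d:+; rest ⊤}
  B1:   IN={d:+; rest ⊤}   OUT={d:+; rest ⊤}
  B2:   IN={d:+; rest ⊤}   OUT={d:+; rest ⊤}
  B3:   IN={d:+; rest ⊤}   OUT=(all ⊤)
  B4:   IN=(all ⊤)   OUT=(all ⊤)

Merge at B1: IN[B1] = OUT[B0] = {a: ⊤, b: ⊤, c: ⊤, d: +, e: ⊤, f: ⊤}
Applying B1's transfer function to that IN value gives OUT[B1] (row B1 above).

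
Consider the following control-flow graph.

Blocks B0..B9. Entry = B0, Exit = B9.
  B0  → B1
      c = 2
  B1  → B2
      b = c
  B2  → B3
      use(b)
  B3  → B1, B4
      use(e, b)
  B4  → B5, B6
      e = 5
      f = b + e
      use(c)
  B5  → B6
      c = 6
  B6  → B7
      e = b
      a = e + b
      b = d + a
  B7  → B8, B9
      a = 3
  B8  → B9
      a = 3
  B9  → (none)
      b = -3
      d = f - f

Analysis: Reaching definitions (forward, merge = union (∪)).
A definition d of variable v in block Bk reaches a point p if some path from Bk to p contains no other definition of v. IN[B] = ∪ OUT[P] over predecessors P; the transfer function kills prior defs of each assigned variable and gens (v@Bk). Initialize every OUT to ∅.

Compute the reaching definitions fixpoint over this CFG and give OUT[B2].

Converged values:
  B0:   IN={}   OUT={c@B0}
  B1:   IN={b@B1, c@B0}   OUT={b@B1, c@B0}
  B2:   IN={b@B1, c@B0}   OUT={b@B1, c@B0}
  B3:   IN={b@B1, c@B0}   OUT={b@B1, c@B0}
  B4:   IN={b@B1, c@B0}   OUT={b@B1, c@B0, e@B4, f@B4}
  B5:   IN={b@B1, c@B0, e@B4, f@B4}   OUT={b@B1, c@B5, e@B4, f@B4}
  B6:   IN={b@B1, c@B0, c@B5, e@B4, f@B4}   OUT={a@B6, b@B6, c@B0, c@B5, e@B6, f@B4}
  B7:   IN={a@B6, b@B6, c@B0, c@B5, e@B6, f@B4}   OUT={a@B7, b@B6, c@B0, c@B5, e@B6, f@B4}
  B8:   IN={a@B7, b@B6, c@B0, c@B5, e@B6, f@B4}   OUT={a@B8, b@B6, c@B0, c@B5, e@B6, f@B4}
  B9:   IN={a@B7, a@B8, b@B6, c@B0, c@B5, e@B6, f@B4}   OUT={a@B7, a@B8, b@B9, c@B0, c@B5, d@B9, e@B6, f@B4}

Merge at B2: IN[B2] = OUT[B1] = {b@B1, c@B0}
Applying B2's transfer function to that IN value gives OUT[B2] (row B2 above).

Answer: {b@B1, c@B0}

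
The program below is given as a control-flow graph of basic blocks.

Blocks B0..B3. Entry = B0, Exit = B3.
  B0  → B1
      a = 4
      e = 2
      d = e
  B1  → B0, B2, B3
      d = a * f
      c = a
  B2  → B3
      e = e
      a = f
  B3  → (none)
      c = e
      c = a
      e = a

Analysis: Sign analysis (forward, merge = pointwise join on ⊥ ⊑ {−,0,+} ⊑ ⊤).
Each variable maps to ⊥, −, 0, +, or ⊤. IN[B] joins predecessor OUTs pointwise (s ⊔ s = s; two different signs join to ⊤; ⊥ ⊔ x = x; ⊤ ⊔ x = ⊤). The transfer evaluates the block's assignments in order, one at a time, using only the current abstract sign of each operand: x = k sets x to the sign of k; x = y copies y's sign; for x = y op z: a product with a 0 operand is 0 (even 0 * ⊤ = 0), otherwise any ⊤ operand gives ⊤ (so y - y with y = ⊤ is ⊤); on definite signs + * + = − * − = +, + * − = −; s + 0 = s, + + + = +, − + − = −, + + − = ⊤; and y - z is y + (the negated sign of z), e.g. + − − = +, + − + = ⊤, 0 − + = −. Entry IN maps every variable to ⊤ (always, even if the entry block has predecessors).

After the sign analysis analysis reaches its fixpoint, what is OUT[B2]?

Fixpoint table:
  B0:   IN=(all ⊤)   OUT={a:+, d:+, e:+; rest ⊤}
  B1:   IN={a:+, d:+, e:+; rest ⊤}   OUT={a:+, c:+, e:+; rest ⊤}
  B2:   IN={a:+, c:+, e:+; rest ⊤}   OUT={c:+, e:+; rest ⊤}
  B3:   IN={c:+, e:+; rest ⊤}   OUT=(all ⊤)

Merge at B2: IN[B2] = OUT[B1] = {a: +, b: ⊤, c: +, d: ⊤, e: +, f: ⊤}
Applying B2's transfer function to that IN value gives OUT[B2] (row B2 above).

Answer: {a: ⊤, b: ⊤, c: +, d: ⊤, e: +, f: ⊤}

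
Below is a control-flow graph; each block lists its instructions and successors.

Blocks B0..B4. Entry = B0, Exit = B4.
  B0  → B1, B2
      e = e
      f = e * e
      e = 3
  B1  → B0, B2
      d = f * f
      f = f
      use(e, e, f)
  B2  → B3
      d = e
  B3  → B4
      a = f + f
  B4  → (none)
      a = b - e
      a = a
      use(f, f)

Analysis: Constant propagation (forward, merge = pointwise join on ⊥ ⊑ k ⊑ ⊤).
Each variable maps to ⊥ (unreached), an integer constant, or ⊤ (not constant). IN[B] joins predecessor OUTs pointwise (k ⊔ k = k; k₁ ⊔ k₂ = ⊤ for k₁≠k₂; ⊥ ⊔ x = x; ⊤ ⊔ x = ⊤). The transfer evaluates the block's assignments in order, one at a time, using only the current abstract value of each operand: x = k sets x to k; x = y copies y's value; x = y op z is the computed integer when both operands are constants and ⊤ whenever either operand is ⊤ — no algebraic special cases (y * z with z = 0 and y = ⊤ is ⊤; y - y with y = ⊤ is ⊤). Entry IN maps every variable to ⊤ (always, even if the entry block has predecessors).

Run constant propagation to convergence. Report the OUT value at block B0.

Answer: {a: ⊤, b: ⊤, c: ⊤, d: ⊤, e: 3, f: ⊤}

Trace:
Per-block solution:
  B0: | IN=(all ⊤) | OUT={e:3; rest ⊤}
  B1: | IN={e:3; rest ⊤} | OUT={e:3; rest ⊤}
  B2: | IN={e:3; rest ⊤} | OUT={d:3, e:3; rest ⊤}
  B3: | IN={d:3, e:3; rest ⊤} | OUT={d:3, e:3; rest ⊤}
  B4: | IN={d:3, e:3; rest ⊤} | OUT={d:3, e:3; rest ⊤}

Merge at B0 (entry node, so the boundary value (all ⊤) is joined with the incoming edge(s)): IN[B0] = (all ⊤) ⊔ OUT[B1] = {a: ⊤, b: ⊤, c: ⊤, d: ⊤, e: ⊤, f: ⊤}
Applying B0's transfer function to that IN value gives OUT[B0] (row B0 above).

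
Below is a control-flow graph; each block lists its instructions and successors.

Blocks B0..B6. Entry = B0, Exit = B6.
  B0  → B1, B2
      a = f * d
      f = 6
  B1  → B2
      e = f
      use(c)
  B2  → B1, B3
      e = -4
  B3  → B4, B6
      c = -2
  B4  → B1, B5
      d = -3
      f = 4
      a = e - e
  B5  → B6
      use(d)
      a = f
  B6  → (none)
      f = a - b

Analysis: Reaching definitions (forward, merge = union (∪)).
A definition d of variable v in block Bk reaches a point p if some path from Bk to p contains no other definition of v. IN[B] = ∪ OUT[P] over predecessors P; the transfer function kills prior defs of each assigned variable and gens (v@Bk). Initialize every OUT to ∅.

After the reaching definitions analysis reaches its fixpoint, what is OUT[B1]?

Per-block solution:
  B0:  IN={}  OUT={a@B0, f@B0}
  B1:  IN={a@B0, a@B4, c@B3, d@B4, e@B2, f@B0, f@B4}  OUT={a@B0, a@B4, c@B3, d@B4, e@B1, f@B0, f@B4}
  B2:  IN={a@B0, a@B4, c@B3, d@B4, e@B1, f@B0, f@B4}  OUT={a@B0, a@B4, c@B3, d@B4, e@B2, f@B0, f@B4}
  B3:  IN={a@B0, a@B4, c@B3, d@B4, e@B2, f@B0, f@B4}  OUT={a@B0, a@B4, c@B3, d@B4, e@B2, f@B0, f@B4}
  B4:  IN={a@B0, a@B4, c@B3, d@B4, e@B2, f@B0, f@B4}  OUT={a@B4, c@B3, d@B4, e@B2, f@B4}
  B5:  IN={a@B4, c@B3, d@B4, e@B2, f@B4}  OUT={a@B5, c@B3, d@B4, e@B2, f@B4}
  B6:  IN={a@B0, a@B4, a@B5, c@B3, d@B4, e@B2, f@B0, f@B4}  OUT={a@B0, a@B4, a@B5, c@B3, d@B4, e@B2, f@B6}

Merge at B1: IN[B1] = OUT[B0] ⊔ OUT[B2] ⊔ OUT[B4] = {a@B0, a@B4, c@B3, d@B4, e@B2, f@B0, f@B4}
Applying B1's transfer function to that IN value gives OUT[B1] (row B1 above).

Answer: {a@B0, a@B4, c@B3, d@B4, e@B1, f@B0, f@B4}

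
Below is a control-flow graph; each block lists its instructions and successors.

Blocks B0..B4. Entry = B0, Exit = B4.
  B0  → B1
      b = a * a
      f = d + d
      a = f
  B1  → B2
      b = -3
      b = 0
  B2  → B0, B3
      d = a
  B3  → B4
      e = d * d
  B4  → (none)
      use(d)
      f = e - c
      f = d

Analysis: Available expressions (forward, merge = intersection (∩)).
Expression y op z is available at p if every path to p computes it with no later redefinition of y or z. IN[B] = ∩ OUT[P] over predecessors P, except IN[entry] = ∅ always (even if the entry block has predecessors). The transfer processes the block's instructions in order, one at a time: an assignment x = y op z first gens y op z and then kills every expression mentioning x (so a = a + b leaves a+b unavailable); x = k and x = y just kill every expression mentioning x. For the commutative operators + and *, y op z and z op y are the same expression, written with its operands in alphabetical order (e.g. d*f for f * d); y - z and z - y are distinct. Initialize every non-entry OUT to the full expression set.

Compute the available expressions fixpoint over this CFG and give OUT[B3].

Fixpoint table:
  B0:   IN={}   OUT={d+d}
  B1:   IN={d+d}   OUT={d+d}
  B2:   IN={d+d}   OUT={}
  B3:   IN={}   OUT={d*d}
  B4:   IN={d*d}   OUT={d*d, e-c}

Merge at B3: IN[B3] = OUT[B2] = {}
Applying B3's transfer function to that IN value gives OUT[B3] (row B3 above).

Answer: {d*d}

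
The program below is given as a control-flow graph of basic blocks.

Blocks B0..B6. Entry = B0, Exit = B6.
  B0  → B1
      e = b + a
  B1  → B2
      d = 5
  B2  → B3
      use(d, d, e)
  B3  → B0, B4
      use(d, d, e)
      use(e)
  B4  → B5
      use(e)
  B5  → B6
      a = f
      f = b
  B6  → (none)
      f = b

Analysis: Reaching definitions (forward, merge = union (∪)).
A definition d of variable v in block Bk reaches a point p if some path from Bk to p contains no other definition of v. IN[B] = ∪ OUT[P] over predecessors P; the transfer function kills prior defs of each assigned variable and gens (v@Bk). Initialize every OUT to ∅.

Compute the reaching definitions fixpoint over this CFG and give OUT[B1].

Answer: {d@B1, e@B0}

Derivation:
Fixpoint table:
  B0: | IN={d@B1, e@B0} | OUT={d@B1, e@B0}
  B1: | IN={d@B1, e@B0} | OUT={d@B1, e@B0}
  B2: | IN={d@B1, e@B0} | OUT={d@B1, e@B0}
  B3: | IN={d@B1, e@B0} | OUT={d@B1, e@B0}
  B4: | IN={d@B1, e@B0} | OUT={d@B1, e@B0}
  B5: | IN={d@B1, e@B0} | OUT={a@B5, d@B1, e@B0, f@B5}
  B6: | IN={a@B5, d@B1, e@B0, f@B5} | OUT={a@B5, d@B1, e@B0, f@B6}

Merge at B1: IN[B1] = OUT[B0] = {d@B1, e@B0}
Applying B1's transfer function to that IN value gives OUT[B1] (row B1 above).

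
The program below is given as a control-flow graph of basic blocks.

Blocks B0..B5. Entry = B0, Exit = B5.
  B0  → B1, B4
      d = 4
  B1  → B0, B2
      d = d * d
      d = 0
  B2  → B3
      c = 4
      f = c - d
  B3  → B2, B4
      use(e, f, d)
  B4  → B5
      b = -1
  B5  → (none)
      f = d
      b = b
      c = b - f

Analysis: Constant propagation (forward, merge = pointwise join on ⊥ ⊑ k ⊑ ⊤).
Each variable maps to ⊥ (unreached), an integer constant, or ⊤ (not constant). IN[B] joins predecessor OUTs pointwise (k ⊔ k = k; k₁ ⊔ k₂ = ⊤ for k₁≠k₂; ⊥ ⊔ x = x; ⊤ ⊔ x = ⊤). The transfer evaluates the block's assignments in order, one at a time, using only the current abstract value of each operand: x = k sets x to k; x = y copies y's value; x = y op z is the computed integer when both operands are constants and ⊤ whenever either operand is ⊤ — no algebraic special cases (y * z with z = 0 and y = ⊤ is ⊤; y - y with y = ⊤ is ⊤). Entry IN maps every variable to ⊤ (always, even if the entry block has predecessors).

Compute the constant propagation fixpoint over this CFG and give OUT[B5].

Answer: {a: ⊤, b: -1, c: ⊤, d: ⊤, e: ⊤, f: ⊤}

Working:
Converged values:
  B0: | IN=(all ⊤) | OUT={d:4; rest ⊤}
  B1: | IN={d:4; rest ⊤} | OUT={d:0; rest ⊤}
  B2: | IN={d:0; rest ⊤} | OUT={c:4, d:0, f:4; rest ⊤}
  B3: | IN={c:4, d:0, f:4; rest ⊤} | OUT={c:4, d:0, f:4; rest ⊤}
  B4: | IN=(all ⊤) | OUT={b:-1; rest ⊤}
  B5: | IN={b:-1; rest ⊤} | OUT={b:-1; rest ⊤}

Merge at B5: IN[B5] = OUT[B4] = {a: ⊤, b: -1, c: ⊤, d: ⊤, e: ⊤, f: ⊤}
Applying B5's transfer function to that IN value gives OUT[B5] (row B5 above).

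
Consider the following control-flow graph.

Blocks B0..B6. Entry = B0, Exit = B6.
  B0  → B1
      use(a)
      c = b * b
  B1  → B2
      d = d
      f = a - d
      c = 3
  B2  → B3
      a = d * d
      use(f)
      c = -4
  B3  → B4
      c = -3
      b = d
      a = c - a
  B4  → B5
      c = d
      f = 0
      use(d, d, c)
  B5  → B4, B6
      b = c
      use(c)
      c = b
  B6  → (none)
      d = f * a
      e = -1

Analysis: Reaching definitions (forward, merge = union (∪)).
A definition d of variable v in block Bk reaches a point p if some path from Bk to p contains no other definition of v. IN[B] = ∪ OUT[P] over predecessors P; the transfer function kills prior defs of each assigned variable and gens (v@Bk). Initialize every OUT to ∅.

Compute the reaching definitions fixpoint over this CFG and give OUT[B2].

Answer: {a@B2, c@B2, d@B1, f@B1}

Trace:
Per-block solution:
  B0: | IN={} | OUT={c@B0}
  B1: | IN={c@B0} | OUT={c@B1, d@B1, f@B1}
  B2: | IN={c@B1, d@B1, f@B1} | OUT={a@B2, c@B2, d@B1, f@B1}
  B3: | IN={a@B2, c@B2, d@B1, f@B1} | OUT={a@B3, b@B3, c@B3, d@B1, f@B1}
  B4: | IN={a@B3, b@B3, b@B5, c@B3, c@B5, d@B1, f@B1, f@B4} | OUT={a@B3, b@B3, b@B5, c@B4, d@B1, f@B4}
  B5: | IN={a@B3, b@B3, b@B5, c@B4, d@B1, f@B4} | OUT={a@B3, b@B5, c@B5, d@B1, f@B4}
  B6: | IN={a@B3, b@B5, c@B5, d@B1, f@B4} | OUT={a@B3, b@B5, c@B5, d@B6, e@B6, f@B4}

Merge at B2: IN[B2] = OUT[B1] = {c@B1, d@B1, f@B1}
Applying B2's transfer function to that IN value gives OUT[B2] (row B2 above).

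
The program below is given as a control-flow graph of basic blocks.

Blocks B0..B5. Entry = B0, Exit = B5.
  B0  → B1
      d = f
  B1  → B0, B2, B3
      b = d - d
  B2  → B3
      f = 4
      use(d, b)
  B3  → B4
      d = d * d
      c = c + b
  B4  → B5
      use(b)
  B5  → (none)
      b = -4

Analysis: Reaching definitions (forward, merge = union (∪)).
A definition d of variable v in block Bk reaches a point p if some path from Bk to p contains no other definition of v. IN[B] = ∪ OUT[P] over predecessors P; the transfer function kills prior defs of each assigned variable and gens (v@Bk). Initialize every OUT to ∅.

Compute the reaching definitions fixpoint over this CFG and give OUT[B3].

Fixpoint table:
  B0:   IN={b@B1, d@B0}   OUT={b@B1, d@B0}
  B1:   IN={b@B1, d@B0}   OUT={b@B1, d@B0}
  B2:   IN={b@B1, d@B0}   OUT={b@B1, d@B0, f@B2}
  B3:   IN={b@B1, d@B0, f@B2}   OUT={b@B1, c@B3, d@B3, f@B2}
  B4:   IN={b@B1, c@B3, d@B3, f@B2}   OUT={b@B1, c@B3, d@B3, f@B2}
  B5:   IN={b@B1, c@B3, d@B3, f@B2}   OUT={b@B5, c@B3, d@B3, f@B2}

Merge at B3: IN[B3] = OUT[B1] ⊔ OUT[B2] = {b@B1, d@B0, f@B2}
Applying B3's transfer function to that IN value gives OUT[B3] (row B3 above).

Answer: {b@B1, c@B3, d@B3, f@B2}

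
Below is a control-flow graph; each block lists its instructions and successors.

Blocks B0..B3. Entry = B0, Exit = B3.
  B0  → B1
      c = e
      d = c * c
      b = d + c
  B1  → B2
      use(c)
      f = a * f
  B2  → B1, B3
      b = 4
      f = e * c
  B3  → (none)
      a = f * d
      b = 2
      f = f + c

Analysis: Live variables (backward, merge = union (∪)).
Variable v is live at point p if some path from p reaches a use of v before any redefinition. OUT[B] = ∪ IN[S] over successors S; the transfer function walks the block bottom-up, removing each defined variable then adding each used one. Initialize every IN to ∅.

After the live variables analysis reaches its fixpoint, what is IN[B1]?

Answer: {a, c, d, e, f}

Trace:
Per-block solution:
  B0: | IN={a, e, f} | OUT={a, c, d, e, f}
  B1: | IN={a, c, d, e, f} | OUT={a, c, d, e}
  B2: | IN={a, c, d, e} | OUT={a, c, d, e, f}
  B3: | IN={c, d, f} | OUT={}

Merge at B1: OUT[B1] = IN[B2] = {a, c, d, e}
Applying B1's transfer function to that OUT value gives IN[B1] (row B1 above).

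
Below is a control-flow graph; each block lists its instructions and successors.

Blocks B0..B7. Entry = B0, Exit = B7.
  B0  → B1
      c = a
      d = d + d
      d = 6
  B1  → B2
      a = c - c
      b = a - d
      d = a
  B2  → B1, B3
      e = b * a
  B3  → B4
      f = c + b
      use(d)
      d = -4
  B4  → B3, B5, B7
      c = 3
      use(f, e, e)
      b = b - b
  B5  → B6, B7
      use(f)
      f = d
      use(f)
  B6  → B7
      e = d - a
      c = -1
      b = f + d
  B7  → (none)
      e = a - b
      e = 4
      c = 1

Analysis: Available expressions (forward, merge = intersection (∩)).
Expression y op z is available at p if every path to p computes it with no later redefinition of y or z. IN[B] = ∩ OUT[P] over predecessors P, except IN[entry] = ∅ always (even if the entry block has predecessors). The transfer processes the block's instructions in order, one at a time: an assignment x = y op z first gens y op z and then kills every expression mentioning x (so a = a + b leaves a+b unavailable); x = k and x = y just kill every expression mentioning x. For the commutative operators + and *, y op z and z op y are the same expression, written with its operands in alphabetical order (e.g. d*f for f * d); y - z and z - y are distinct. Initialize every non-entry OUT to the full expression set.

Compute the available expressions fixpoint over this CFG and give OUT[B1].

Answer: {c-c}

Trace:
Per-block solution:
  B0:   IN={}   OUT={}
  B1:   IN={}   OUT={c-c}
  B2:   IN={c-c}   OUT={a*b, c-c}
  B3:   IN={}   OUT={b+c}
  B4:   IN={b+c}   OUT={}
  B5:   IN={}   OUT={}
  B6:   IN={}   OUT={d+f, d-a}
  B7:   IN={}   OUT={a-b}

Merge at B1: IN[B1] = OUT[B0] ∩ OUT[B2] = {}
Applying B1's transfer function to that IN value gives OUT[B1] (row B1 above).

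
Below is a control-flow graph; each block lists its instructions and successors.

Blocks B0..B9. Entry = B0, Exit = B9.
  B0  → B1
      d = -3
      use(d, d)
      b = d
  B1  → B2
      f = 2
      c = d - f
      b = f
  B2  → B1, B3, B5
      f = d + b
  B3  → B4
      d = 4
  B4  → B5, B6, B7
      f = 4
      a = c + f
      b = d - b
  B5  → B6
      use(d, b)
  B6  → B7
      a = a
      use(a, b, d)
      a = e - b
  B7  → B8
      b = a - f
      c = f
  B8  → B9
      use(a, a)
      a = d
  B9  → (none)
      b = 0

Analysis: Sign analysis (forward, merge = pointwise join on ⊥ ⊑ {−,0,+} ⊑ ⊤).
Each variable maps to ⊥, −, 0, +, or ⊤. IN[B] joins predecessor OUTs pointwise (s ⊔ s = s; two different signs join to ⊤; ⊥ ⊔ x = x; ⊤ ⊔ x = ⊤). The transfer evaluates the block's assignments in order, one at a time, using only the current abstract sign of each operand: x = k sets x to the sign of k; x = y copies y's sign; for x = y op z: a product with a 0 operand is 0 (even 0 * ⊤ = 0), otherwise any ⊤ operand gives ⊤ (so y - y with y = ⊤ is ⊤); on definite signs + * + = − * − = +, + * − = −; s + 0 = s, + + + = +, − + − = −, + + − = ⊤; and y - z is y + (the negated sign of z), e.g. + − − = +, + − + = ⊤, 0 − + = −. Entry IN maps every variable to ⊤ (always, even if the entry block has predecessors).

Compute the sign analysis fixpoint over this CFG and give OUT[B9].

Per-block solution:
  B0:   IN=(all ⊤)   OUT={b:-, d:-; rest ⊤}
  B1:   IN={d:-; rest ⊤}   OUT={b:+, c:-, d:-, f:+; rest ⊤}
  B2:   IN={b:+, c:-, d:-, f:+; rest ⊤}   OUT={b:+, c:-, d:-; rest ⊤}
  B3:   IN={b:+, c:-, d:-; rest ⊤}   OUT={b:+, c:-, d:+; rest ⊤}
  B4:   IN={b:+, c:-, d:+; rest ⊤}   OUT={c:-, d:+, f:+; rest ⊤}
  B5:   IN={c:-; rest ⊤}   OUT={c:-; rest ⊤}
  B6:   IN={c:-; rest ⊤}   OUT={c:-; rest ⊤}
  B7:   IN={c:-; rest ⊤}   OUT=(all ⊤)
  B8:   IN=(all ⊤)   OUT=(all ⊤)
  B9:   IN=(all ⊤)   OUT={b:0; rest ⊤}

Merge at B9: IN[B9] = OUT[B8] = {a: ⊤, b: ⊤, c: ⊤, d: ⊤, e: ⊤, f: ⊤}
Applying B9's transfer function to that IN value gives OUT[B9] (row B9 above).

Answer: {a: ⊤, b: 0, c: ⊤, d: ⊤, e: ⊤, f: ⊤}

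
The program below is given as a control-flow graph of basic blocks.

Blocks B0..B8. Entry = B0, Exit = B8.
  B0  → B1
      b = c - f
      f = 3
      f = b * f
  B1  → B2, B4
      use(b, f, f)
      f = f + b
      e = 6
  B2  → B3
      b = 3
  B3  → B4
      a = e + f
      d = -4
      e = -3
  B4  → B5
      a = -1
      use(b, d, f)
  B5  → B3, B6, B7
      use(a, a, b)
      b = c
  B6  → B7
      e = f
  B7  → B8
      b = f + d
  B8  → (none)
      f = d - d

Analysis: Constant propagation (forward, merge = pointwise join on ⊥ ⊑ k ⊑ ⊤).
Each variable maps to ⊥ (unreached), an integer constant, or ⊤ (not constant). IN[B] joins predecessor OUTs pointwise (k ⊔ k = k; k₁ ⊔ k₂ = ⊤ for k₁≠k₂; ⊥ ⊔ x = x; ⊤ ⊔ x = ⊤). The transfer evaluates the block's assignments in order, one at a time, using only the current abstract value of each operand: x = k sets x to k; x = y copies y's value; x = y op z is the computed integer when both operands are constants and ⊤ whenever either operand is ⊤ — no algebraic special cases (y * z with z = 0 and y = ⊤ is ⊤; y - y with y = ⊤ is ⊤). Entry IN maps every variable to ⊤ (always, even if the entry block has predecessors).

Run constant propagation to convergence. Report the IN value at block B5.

Fixpoint table:
  B0: | IN=(all ⊤) | OUT=(all ⊤)
  B1: | IN=(all ⊤) | OUT={e:6; rest ⊤}
  B2: | IN={e:6; rest ⊤} | OUT={b:3, e:6; rest ⊤}
  B3: | IN=(all ⊤) | OUT={d:-4, e:-3; rest ⊤}
  B4: | IN=(all ⊤) | OUT={a:-1; rest ⊤}
  B5: | IN={a:-1; rest ⊤} | OUT={a:-1; rest ⊤}
  B6: | IN={a:-1; rest ⊤} | OUT={a:-1; rest ⊤}
  B7: | IN={a:-1; rest ⊤} | OUT={a:-1; rest ⊤}
  B8: | IN={a:-1; rest ⊤} | OUT={a:-1; rest ⊤}

Merge at B5: IN[B5] = OUT[B4] = {a: -1, b: ⊤, c: ⊤, d: ⊤, e: ⊤, f: ⊤}

Answer: {a: -1, b: ⊤, c: ⊤, d: ⊤, e: ⊤, f: ⊤}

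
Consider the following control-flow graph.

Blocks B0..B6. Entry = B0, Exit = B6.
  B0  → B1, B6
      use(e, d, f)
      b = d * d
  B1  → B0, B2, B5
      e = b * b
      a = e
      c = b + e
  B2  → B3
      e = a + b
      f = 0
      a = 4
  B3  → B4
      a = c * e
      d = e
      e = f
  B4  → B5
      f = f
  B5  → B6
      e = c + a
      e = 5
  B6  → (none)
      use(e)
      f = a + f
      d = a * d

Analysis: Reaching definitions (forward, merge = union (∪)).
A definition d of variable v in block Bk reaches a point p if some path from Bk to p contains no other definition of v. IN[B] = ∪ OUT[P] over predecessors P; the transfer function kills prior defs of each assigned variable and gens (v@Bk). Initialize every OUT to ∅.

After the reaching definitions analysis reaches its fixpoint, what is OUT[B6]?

Per-block solution:
  B0:   IN={a@B1, b@B0, c@B1, e@B1}   OUT={a@B1, b@B0, c@B1, e@B1}
  B1:   IN={a@B1, b@B0, c@B1, e@B1}   OUT={a@B1, b@B0, c@B1, e@B1}
  B2:   IN={a@B1, b@B0, c@B1, e@B1}   OUT={a@B2, b@B0, c@B1, e@B2, f@B2}
  B3:   IN={a@B2, b@B0, c@B1, e@B2, f@B2}   OUT={a@B3, b@B0, c@B1, d@B3, e@B3, f@B2}
  B4:   IN={a@B3, b@B0, c@B1, d@B3, e@B3, f@B2}   OUT={a@B3, b@B0, c@B1, d@B3, e@B3, f@B4}
  B5:   IN={a@B1, a@B3, b@B0, c@B1, d@B3, e@B1, e@B3, f@B4}   OUT={a@B1, a@B3, b@B0, c@B1, d@B3, e@B5, f@B4}
  B6:   IN={a@B1, a@B3, b@B0, c@B1, d@B3, e@B1, e@B5, f@B4}   OUT={a@B1, a@B3, b@B0, c@B1, d@B6, e@B1, e@B5, f@B6}

Merge at B6: IN[B6] = OUT[B0] ⊔ OUT[B5] = {a@B1, a@B3, b@B0, c@B1, d@B3, e@B1, e@B5, f@B4}
Applying B6's transfer function to that IN value gives OUT[B6] (row B6 above).

Answer: {a@B1, a@B3, b@B0, c@B1, d@B6, e@B1, e@B5, f@B6}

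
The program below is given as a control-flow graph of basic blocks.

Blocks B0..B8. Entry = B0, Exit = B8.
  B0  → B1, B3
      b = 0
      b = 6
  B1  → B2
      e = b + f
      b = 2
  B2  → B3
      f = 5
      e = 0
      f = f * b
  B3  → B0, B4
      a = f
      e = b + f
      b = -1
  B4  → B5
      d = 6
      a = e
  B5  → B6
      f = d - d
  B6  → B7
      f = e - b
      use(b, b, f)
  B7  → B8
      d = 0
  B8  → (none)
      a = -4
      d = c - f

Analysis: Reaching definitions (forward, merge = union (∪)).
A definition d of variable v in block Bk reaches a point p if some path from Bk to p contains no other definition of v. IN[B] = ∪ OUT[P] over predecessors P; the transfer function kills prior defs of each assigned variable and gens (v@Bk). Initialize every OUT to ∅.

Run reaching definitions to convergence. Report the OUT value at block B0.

Answer: {a@B3, b@B0, e@B3, f@B2}

Derivation:
Fixpoint table:
  B0:  IN={a@B3, b@B3, e@B3, f@B2}  OUT={a@B3, b@B0, e@B3, f@B2}
  B1:  IN={a@B3, b@B0, e@B3, f@B2}  OUT={a@B3, b@B1, e@B1, f@B2}
  B2:  IN={a@B3, b@B1, e@B1, f@B2}  OUT={a@B3, b@B1, e@B2, f@B2}
  B3:  IN={a@B3, b@B0, b@B1, e@B2, e@B3, f@B2}  OUT={a@B3, b@B3, e@B3, f@B2}
  B4:  IN={a@B3, b@B3, e@B3, f@B2}  OUT={a@B4, b@B3, d@B4, e@B3, f@B2}
  B5:  IN={a@B4, b@B3, d@B4, e@B3, f@B2}  OUT={a@B4, b@B3, d@B4, e@B3, f@B5}
  B6:  IN={a@B4, b@B3, d@B4, e@B3, f@B5}  OUT={a@B4, b@B3, d@B4, e@B3, f@B6}
  B7:  IN={a@B4, b@B3, d@B4, e@B3, f@B6}  OUT={a@B4, b@B3, d@B7, e@B3, f@B6}
  B8:  IN={a@B4, b@B3, d@B7, e@B3, f@B6}  OUT={a@B8, b@B3, d@B8, e@B3, f@B6}

Merge at B0 (entry node, so the boundary value {} is joined with the incoming edge(s)): IN[B0] = {} ⊔ OUT[B3] = {a@B3, b@B3, e@B3, f@B2}
Applying B0's transfer function to that IN value gives OUT[B0] (row B0 above).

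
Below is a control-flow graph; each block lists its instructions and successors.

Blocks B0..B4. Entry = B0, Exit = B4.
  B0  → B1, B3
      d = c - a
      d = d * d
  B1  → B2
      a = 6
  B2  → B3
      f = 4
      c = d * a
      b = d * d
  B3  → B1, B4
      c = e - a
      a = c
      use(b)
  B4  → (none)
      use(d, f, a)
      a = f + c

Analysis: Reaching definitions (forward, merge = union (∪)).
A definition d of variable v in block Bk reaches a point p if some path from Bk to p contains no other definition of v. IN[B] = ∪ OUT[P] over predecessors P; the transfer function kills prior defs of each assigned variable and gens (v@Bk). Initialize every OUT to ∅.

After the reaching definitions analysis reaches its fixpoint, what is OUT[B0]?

Converged values:
  B0: | IN={} | OUT={d@B0}
  B1: | IN={a@B3, b@B2, c@B3, d@B0, f@B2} | OUT={a@B1, b@B2, c@B3, d@B0, f@B2}
  B2: | IN={a@B1, b@B2, c@B3, d@B0, f@B2} | OUT={a@B1, b@B2, c@B2, d@B0, f@B2}
  B3: | IN={a@B1, b@B2, c@B2, d@B0, f@B2} | OUT={a@B3, b@B2, c@B3, d@B0, f@B2}
  B4: | IN={a@B3, b@B2, c@B3, d@B0, f@B2} | OUT={a@B4, b@B2, c@B3, d@B0, f@B2}

B0 is the boundary node: IN[B0] = {}
Applying B0's transfer function to that IN value gives OUT[B0] (row B0 above).

Answer: {d@B0}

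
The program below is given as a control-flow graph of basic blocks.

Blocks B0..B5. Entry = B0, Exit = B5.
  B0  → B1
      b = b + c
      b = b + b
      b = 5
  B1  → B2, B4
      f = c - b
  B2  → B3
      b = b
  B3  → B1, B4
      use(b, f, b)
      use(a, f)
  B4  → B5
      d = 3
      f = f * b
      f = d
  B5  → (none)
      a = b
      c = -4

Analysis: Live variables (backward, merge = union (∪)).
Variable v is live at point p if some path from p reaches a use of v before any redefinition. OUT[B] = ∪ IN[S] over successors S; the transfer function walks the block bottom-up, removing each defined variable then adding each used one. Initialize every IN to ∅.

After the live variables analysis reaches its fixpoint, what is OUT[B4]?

Per-block solution:
  B0:  IN={a, b, c}  OUT={a, b, c}
  B1:  IN={a, b, c}  OUT={a, b, c, f}
  B2:  IN={a, b, c, f}  OUT={a, b, c, f}
  B3:  IN={a, b, c, f}  OUT={a, b, c, f}
  B4:  IN={b, f}  OUT={b}
  B5:  IN={b}  OUT={}

Merge at B4: OUT[B4] = IN[B5] = {b}

Answer: {b}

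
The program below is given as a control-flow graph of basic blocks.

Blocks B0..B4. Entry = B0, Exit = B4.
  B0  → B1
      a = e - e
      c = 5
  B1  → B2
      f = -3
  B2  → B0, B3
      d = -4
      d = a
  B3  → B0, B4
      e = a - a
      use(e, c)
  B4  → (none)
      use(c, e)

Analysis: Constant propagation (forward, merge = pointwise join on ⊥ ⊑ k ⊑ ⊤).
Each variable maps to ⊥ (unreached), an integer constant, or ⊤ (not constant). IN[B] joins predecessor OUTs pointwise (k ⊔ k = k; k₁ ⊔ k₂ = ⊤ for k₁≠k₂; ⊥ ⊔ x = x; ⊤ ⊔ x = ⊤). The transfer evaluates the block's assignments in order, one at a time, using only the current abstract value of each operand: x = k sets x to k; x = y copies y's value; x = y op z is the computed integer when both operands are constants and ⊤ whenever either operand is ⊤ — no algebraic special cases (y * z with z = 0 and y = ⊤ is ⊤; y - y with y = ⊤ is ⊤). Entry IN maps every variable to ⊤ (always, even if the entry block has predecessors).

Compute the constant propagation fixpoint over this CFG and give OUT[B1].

Answer: {a: ⊤, b: ⊤, c: 5, d: ⊤, e: ⊤, f: -3}

Working:
Fixpoint table:
  B0:  IN=(all ⊤)  OUT={c:5; rest ⊤}
  B1:  IN={c:5; rest ⊤}  OUT={c:5, f:-3; rest ⊤}
  B2:  IN={c:5, f:-3; rest ⊤}  OUT={c:5, f:-3; rest ⊤}
  B3:  IN={c:5, f:-3; rest ⊤}  OUT={c:5, f:-3; rest ⊤}
  B4:  IN={c:5, f:-3; rest ⊤}  OUT={c:5, f:-3; rest ⊤}

Merge at B1: IN[B1] = OUT[B0] = {a: ⊤, b: ⊤, c: 5, d: ⊤, e: ⊤, f: ⊤}
Applying B1's transfer function to that IN value gives OUT[B1] (row B1 above).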